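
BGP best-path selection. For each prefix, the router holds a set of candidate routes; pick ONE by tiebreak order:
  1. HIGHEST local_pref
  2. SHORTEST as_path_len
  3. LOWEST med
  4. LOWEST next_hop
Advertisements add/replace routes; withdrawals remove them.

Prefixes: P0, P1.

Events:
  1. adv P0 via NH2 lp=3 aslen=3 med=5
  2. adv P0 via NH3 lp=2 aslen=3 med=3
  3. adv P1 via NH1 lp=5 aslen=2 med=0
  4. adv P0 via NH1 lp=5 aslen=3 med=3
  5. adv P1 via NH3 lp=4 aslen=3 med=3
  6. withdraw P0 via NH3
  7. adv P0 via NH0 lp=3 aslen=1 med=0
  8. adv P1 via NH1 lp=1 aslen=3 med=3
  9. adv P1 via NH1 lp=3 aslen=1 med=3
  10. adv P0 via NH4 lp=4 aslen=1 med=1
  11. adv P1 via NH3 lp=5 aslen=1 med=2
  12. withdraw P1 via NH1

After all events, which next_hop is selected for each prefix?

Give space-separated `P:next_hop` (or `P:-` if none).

Op 1: best P0=NH2 P1=-
Op 2: best P0=NH2 P1=-
Op 3: best P0=NH2 P1=NH1
Op 4: best P0=NH1 P1=NH1
Op 5: best P0=NH1 P1=NH1
Op 6: best P0=NH1 P1=NH1
Op 7: best P0=NH1 P1=NH1
Op 8: best P0=NH1 P1=NH3
Op 9: best P0=NH1 P1=NH3
Op 10: best P0=NH1 P1=NH3
Op 11: best P0=NH1 P1=NH3
Op 12: best P0=NH1 P1=NH3

Answer: P0:NH1 P1:NH3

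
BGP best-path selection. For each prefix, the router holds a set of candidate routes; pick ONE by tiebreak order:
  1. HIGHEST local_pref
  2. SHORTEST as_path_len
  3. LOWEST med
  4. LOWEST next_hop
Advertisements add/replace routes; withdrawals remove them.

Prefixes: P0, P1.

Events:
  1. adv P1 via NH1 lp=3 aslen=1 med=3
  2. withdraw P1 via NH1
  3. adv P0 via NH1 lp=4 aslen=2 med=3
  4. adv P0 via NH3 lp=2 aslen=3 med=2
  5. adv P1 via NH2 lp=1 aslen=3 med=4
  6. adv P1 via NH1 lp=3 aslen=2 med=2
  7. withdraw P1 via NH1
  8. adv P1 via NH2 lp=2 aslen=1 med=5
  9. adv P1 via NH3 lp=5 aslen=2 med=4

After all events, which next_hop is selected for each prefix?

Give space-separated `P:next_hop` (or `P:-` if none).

Op 1: best P0=- P1=NH1
Op 2: best P0=- P1=-
Op 3: best P0=NH1 P1=-
Op 4: best P0=NH1 P1=-
Op 5: best P0=NH1 P1=NH2
Op 6: best P0=NH1 P1=NH1
Op 7: best P0=NH1 P1=NH2
Op 8: best P0=NH1 P1=NH2
Op 9: best P0=NH1 P1=NH3

Answer: P0:NH1 P1:NH3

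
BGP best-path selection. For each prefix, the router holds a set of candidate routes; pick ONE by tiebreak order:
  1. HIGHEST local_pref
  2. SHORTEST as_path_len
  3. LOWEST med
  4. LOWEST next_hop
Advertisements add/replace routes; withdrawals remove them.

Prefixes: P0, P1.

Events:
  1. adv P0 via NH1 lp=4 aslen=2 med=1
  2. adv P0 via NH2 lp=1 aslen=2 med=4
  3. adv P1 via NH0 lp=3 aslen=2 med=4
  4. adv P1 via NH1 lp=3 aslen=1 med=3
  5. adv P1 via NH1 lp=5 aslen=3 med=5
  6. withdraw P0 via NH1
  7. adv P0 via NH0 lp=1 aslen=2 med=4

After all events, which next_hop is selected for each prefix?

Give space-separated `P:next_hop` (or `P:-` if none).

Answer: P0:NH0 P1:NH1

Derivation:
Op 1: best P0=NH1 P1=-
Op 2: best P0=NH1 P1=-
Op 3: best P0=NH1 P1=NH0
Op 4: best P0=NH1 P1=NH1
Op 5: best P0=NH1 P1=NH1
Op 6: best P0=NH2 P1=NH1
Op 7: best P0=NH0 P1=NH1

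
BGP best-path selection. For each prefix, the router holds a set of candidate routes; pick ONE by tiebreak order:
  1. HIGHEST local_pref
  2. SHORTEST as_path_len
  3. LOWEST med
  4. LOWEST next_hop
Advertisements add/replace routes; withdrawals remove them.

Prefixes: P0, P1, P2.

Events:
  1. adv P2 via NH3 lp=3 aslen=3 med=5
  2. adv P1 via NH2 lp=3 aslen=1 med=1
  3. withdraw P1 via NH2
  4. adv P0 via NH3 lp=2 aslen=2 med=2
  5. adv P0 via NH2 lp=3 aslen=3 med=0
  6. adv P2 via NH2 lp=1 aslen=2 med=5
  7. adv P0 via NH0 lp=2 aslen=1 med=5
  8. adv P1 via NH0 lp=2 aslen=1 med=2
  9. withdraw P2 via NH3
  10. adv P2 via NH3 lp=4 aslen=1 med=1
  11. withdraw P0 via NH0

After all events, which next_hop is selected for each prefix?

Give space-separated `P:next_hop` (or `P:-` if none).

Answer: P0:NH2 P1:NH0 P2:NH3

Derivation:
Op 1: best P0=- P1=- P2=NH3
Op 2: best P0=- P1=NH2 P2=NH3
Op 3: best P0=- P1=- P2=NH3
Op 4: best P0=NH3 P1=- P2=NH3
Op 5: best P0=NH2 P1=- P2=NH3
Op 6: best P0=NH2 P1=- P2=NH3
Op 7: best P0=NH2 P1=- P2=NH3
Op 8: best P0=NH2 P1=NH0 P2=NH3
Op 9: best P0=NH2 P1=NH0 P2=NH2
Op 10: best P0=NH2 P1=NH0 P2=NH3
Op 11: best P0=NH2 P1=NH0 P2=NH3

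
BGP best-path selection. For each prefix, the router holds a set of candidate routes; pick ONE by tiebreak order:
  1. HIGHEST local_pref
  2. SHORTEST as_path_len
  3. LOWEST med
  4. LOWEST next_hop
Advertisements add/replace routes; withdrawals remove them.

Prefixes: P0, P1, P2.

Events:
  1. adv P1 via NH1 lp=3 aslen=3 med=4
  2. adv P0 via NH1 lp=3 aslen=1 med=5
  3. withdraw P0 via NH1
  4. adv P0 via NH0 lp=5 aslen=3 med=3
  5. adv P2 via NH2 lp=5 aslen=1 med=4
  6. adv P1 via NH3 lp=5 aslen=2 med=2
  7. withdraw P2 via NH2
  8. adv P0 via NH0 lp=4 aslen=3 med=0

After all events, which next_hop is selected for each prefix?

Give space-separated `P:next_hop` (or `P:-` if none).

Op 1: best P0=- P1=NH1 P2=-
Op 2: best P0=NH1 P1=NH1 P2=-
Op 3: best P0=- P1=NH1 P2=-
Op 4: best P0=NH0 P1=NH1 P2=-
Op 5: best P0=NH0 P1=NH1 P2=NH2
Op 6: best P0=NH0 P1=NH3 P2=NH2
Op 7: best P0=NH0 P1=NH3 P2=-
Op 8: best P0=NH0 P1=NH3 P2=-

Answer: P0:NH0 P1:NH3 P2:-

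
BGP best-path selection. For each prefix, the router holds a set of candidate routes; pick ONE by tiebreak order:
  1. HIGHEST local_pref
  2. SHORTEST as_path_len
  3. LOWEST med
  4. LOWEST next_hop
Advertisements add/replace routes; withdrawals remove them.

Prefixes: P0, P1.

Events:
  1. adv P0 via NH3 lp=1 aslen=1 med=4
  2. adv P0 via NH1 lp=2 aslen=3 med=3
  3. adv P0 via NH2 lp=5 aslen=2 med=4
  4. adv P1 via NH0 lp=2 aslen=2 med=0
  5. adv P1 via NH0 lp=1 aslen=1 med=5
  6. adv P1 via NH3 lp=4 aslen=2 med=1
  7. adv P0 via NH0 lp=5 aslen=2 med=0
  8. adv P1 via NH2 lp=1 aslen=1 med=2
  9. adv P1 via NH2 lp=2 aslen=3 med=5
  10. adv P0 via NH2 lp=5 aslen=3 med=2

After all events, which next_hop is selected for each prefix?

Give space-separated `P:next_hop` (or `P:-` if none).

Op 1: best P0=NH3 P1=-
Op 2: best P0=NH1 P1=-
Op 3: best P0=NH2 P1=-
Op 4: best P0=NH2 P1=NH0
Op 5: best P0=NH2 P1=NH0
Op 6: best P0=NH2 P1=NH3
Op 7: best P0=NH0 P1=NH3
Op 8: best P0=NH0 P1=NH3
Op 9: best P0=NH0 P1=NH3
Op 10: best P0=NH0 P1=NH3

Answer: P0:NH0 P1:NH3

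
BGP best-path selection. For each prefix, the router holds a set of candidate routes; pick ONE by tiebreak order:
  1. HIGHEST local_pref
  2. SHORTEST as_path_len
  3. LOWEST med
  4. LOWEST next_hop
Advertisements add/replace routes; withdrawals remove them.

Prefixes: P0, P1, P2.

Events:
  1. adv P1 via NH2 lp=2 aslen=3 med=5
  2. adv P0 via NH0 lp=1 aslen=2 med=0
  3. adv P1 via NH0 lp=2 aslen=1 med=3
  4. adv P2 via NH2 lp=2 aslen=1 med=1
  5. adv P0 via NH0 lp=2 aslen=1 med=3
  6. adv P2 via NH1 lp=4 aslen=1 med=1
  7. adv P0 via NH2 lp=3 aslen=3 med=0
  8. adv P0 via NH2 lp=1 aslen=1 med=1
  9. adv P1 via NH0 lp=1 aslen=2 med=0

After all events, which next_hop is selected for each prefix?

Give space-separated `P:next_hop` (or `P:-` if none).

Op 1: best P0=- P1=NH2 P2=-
Op 2: best P0=NH0 P1=NH2 P2=-
Op 3: best P0=NH0 P1=NH0 P2=-
Op 4: best P0=NH0 P1=NH0 P2=NH2
Op 5: best P0=NH0 P1=NH0 P2=NH2
Op 6: best P0=NH0 P1=NH0 P2=NH1
Op 7: best P0=NH2 P1=NH0 P2=NH1
Op 8: best P0=NH0 P1=NH0 P2=NH1
Op 9: best P0=NH0 P1=NH2 P2=NH1

Answer: P0:NH0 P1:NH2 P2:NH1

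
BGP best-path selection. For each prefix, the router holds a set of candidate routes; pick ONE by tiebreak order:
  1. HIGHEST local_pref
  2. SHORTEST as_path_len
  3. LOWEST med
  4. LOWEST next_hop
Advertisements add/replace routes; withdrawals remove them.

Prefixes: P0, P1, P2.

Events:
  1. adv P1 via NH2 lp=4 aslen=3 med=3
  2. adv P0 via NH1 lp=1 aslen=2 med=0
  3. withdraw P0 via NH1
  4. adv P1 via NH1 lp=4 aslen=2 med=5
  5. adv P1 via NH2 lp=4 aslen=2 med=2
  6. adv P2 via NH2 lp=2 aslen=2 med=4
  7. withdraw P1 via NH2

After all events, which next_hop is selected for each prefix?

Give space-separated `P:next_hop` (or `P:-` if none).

Answer: P0:- P1:NH1 P2:NH2

Derivation:
Op 1: best P0=- P1=NH2 P2=-
Op 2: best P0=NH1 P1=NH2 P2=-
Op 3: best P0=- P1=NH2 P2=-
Op 4: best P0=- P1=NH1 P2=-
Op 5: best P0=- P1=NH2 P2=-
Op 6: best P0=- P1=NH2 P2=NH2
Op 7: best P0=- P1=NH1 P2=NH2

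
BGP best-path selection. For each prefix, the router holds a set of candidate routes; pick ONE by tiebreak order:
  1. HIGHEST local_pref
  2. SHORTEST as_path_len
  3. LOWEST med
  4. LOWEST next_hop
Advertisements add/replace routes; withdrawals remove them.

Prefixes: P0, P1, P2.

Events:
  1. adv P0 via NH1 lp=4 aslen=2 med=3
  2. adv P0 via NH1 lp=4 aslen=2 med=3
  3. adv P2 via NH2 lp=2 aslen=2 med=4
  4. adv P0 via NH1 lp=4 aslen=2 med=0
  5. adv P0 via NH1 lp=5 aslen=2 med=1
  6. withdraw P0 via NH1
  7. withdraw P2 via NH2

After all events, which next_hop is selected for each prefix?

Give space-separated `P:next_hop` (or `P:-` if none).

Op 1: best P0=NH1 P1=- P2=-
Op 2: best P0=NH1 P1=- P2=-
Op 3: best P0=NH1 P1=- P2=NH2
Op 4: best P0=NH1 P1=- P2=NH2
Op 5: best P0=NH1 P1=- P2=NH2
Op 6: best P0=- P1=- P2=NH2
Op 7: best P0=- P1=- P2=-

Answer: P0:- P1:- P2:-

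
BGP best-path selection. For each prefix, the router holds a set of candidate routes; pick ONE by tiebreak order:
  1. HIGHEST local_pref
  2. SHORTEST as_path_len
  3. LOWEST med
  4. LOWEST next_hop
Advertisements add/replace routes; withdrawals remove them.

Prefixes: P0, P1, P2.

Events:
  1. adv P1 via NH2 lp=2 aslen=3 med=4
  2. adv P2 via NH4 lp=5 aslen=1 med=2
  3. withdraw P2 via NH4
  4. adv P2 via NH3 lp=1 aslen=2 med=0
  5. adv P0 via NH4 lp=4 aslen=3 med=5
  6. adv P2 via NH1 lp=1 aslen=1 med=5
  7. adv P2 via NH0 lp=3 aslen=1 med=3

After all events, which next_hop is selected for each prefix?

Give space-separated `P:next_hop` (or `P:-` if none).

Answer: P0:NH4 P1:NH2 P2:NH0

Derivation:
Op 1: best P0=- P1=NH2 P2=-
Op 2: best P0=- P1=NH2 P2=NH4
Op 3: best P0=- P1=NH2 P2=-
Op 4: best P0=- P1=NH2 P2=NH3
Op 5: best P0=NH4 P1=NH2 P2=NH3
Op 6: best P0=NH4 P1=NH2 P2=NH1
Op 7: best P0=NH4 P1=NH2 P2=NH0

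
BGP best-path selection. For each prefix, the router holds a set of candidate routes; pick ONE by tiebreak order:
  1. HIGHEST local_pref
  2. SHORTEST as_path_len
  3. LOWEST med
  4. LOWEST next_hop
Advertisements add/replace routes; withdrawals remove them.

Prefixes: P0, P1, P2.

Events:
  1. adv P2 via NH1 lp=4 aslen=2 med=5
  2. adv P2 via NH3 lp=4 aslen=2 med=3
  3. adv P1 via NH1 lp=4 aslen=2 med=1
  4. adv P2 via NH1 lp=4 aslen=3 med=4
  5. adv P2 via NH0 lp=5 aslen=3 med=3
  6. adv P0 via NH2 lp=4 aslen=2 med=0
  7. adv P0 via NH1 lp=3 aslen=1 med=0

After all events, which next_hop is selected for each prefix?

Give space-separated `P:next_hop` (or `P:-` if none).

Answer: P0:NH2 P1:NH1 P2:NH0

Derivation:
Op 1: best P0=- P1=- P2=NH1
Op 2: best P0=- P1=- P2=NH3
Op 3: best P0=- P1=NH1 P2=NH3
Op 4: best P0=- P1=NH1 P2=NH3
Op 5: best P0=- P1=NH1 P2=NH0
Op 6: best P0=NH2 P1=NH1 P2=NH0
Op 7: best P0=NH2 P1=NH1 P2=NH0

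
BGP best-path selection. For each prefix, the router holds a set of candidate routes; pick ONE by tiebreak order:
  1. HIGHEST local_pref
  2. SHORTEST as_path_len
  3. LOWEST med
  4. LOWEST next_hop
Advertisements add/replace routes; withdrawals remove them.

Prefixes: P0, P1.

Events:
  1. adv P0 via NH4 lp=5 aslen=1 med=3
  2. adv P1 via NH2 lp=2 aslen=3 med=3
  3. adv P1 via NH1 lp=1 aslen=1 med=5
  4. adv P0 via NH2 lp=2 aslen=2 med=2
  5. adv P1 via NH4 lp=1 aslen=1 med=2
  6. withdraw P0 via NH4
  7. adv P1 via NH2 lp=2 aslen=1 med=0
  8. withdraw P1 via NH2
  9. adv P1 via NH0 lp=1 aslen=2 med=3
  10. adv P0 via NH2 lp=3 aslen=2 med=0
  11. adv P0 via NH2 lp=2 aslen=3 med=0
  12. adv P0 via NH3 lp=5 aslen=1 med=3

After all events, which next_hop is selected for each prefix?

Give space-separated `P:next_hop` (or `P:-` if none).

Op 1: best P0=NH4 P1=-
Op 2: best P0=NH4 P1=NH2
Op 3: best P0=NH4 P1=NH2
Op 4: best P0=NH4 P1=NH2
Op 5: best P0=NH4 P1=NH2
Op 6: best P0=NH2 P1=NH2
Op 7: best P0=NH2 P1=NH2
Op 8: best P0=NH2 P1=NH4
Op 9: best P0=NH2 P1=NH4
Op 10: best P0=NH2 P1=NH4
Op 11: best P0=NH2 P1=NH4
Op 12: best P0=NH3 P1=NH4

Answer: P0:NH3 P1:NH4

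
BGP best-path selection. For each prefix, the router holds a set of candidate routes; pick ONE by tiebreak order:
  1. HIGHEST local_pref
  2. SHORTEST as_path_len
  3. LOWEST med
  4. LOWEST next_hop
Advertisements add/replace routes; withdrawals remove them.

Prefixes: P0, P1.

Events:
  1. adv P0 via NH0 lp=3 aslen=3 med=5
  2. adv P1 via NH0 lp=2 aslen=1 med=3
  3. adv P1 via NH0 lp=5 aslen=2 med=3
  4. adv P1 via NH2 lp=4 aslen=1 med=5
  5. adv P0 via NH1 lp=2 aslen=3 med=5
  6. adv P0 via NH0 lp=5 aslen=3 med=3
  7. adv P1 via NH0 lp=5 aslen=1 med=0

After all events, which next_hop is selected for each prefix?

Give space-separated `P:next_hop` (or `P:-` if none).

Answer: P0:NH0 P1:NH0

Derivation:
Op 1: best P0=NH0 P1=-
Op 2: best P0=NH0 P1=NH0
Op 3: best P0=NH0 P1=NH0
Op 4: best P0=NH0 P1=NH0
Op 5: best P0=NH0 P1=NH0
Op 6: best P0=NH0 P1=NH0
Op 7: best P0=NH0 P1=NH0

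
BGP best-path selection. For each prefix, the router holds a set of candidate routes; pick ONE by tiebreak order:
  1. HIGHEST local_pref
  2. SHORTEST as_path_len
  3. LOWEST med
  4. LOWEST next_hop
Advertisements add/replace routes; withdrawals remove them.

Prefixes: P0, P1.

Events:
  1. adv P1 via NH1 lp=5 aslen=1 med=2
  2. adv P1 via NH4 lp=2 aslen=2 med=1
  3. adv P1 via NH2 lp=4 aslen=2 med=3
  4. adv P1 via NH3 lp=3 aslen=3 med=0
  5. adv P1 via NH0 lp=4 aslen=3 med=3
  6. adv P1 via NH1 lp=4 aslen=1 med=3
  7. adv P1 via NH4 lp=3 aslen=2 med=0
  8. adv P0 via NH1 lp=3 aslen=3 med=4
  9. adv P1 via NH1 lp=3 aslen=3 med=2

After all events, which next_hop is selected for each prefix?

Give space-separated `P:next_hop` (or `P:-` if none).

Op 1: best P0=- P1=NH1
Op 2: best P0=- P1=NH1
Op 3: best P0=- P1=NH1
Op 4: best P0=- P1=NH1
Op 5: best P0=- P1=NH1
Op 6: best P0=- P1=NH1
Op 7: best P0=- P1=NH1
Op 8: best P0=NH1 P1=NH1
Op 9: best P0=NH1 P1=NH2

Answer: P0:NH1 P1:NH2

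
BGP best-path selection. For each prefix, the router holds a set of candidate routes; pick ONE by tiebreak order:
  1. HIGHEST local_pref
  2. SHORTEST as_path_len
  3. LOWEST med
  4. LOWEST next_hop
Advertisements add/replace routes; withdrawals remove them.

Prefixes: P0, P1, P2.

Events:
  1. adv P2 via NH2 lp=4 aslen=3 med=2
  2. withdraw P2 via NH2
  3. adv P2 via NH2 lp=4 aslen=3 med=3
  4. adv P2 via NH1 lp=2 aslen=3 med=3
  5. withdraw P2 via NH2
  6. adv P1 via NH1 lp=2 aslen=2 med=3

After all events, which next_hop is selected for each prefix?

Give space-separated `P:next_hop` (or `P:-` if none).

Op 1: best P0=- P1=- P2=NH2
Op 2: best P0=- P1=- P2=-
Op 3: best P0=- P1=- P2=NH2
Op 4: best P0=- P1=- P2=NH2
Op 5: best P0=- P1=- P2=NH1
Op 6: best P0=- P1=NH1 P2=NH1

Answer: P0:- P1:NH1 P2:NH1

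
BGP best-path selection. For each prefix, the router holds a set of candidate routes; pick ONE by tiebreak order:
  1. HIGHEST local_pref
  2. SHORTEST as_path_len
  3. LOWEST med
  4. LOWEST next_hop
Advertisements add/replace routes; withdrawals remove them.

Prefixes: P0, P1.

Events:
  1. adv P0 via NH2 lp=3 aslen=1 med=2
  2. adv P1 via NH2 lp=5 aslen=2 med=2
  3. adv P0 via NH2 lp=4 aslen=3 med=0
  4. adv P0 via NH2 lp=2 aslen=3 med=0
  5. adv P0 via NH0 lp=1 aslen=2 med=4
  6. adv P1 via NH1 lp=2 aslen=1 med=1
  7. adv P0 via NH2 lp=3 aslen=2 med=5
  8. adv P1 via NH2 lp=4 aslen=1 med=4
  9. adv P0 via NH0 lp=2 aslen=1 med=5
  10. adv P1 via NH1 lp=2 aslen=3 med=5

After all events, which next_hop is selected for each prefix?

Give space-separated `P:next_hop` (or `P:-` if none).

Answer: P0:NH2 P1:NH2

Derivation:
Op 1: best P0=NH2 P1=-
Op 2: best P0=NH2 P1=NH2
Op 3: best P0=NH2 P1=NH2
Op 4: best P0=NH2 P1=NH2
Op 5: best P0=NH2 P1=NH2
Op 6: best P0=NH2 P1=NH2
Op 7: best P0=NH2 P1=NH2
Op 8: best P0=NH2 P1=NH2
Op 9: best P0=NH2 P1=NH2
Op 10: best P0=NH2 P1=NH2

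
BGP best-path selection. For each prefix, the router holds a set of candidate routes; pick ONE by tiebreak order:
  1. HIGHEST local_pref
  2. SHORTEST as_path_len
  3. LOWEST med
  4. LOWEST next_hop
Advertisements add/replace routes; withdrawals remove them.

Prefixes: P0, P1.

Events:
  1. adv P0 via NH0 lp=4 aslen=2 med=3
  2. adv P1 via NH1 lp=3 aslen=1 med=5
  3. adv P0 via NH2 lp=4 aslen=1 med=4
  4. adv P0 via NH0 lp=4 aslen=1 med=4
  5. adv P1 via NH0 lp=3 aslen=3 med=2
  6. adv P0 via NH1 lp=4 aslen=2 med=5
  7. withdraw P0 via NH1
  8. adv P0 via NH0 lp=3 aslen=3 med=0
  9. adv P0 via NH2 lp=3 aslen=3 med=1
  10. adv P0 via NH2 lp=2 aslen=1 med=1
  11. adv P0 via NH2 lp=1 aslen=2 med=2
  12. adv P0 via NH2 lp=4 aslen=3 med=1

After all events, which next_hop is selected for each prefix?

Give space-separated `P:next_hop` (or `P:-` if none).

Op 1: best P0=NH0 P1=-
Op 2: best P0=NH0 P1=NH1
Op 3: best P0=NH2 P1=NH1
Op 4: best P0=NH0 P1=NH1
Op 5: best P0=NH0 P1=NH1
Op 6: best P0=NH0 P1=NH1
Op 7: best P0=NH0 P1=NH1
Op 8: best P0=NH2 P1=NH1
Op 9: best P0=NH0 P1=NH1
Op 10: best P0=NH0 P1=NH1
Op 11: best P0=NH0 P1=NH1
Op 12: best P0=NH2 P1=NH1

Answer: P0:NH2 P1:NH1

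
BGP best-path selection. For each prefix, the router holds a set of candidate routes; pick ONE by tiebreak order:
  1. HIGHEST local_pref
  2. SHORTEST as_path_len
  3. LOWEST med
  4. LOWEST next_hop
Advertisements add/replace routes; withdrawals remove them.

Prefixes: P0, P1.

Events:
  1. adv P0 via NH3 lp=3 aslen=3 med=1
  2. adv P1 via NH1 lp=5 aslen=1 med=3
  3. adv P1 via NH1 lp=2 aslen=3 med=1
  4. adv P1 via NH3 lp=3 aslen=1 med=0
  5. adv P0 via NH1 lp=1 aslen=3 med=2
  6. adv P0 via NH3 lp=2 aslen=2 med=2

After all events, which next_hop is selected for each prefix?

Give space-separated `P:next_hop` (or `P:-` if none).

Answer: P0:NH3 P1:NH3

Derivation:
Op 1: best P0=NH3 P1=-
Op 2: best P0=NH3 P1=NH1
Op 3: best P0=NH3 P1=NH1
Op 4: best P0=NH3 P1=NH3
Op 5: best P0=NH3 P1=NH3
Op 6: best P0=NH3 P1=NH3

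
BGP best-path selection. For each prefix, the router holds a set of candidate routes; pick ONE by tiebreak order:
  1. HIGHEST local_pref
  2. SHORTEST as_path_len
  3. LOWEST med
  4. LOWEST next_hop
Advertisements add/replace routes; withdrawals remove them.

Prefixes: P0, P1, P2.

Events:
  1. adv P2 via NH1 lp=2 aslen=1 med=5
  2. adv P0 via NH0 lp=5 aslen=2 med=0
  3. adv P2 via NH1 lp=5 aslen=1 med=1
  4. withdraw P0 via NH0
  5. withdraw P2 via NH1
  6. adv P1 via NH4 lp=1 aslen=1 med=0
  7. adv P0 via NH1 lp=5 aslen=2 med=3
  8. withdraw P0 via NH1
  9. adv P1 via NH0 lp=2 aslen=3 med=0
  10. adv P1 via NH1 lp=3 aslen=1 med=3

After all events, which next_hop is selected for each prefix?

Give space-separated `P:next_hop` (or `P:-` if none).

Op 1: best P0=- P1=- P2=NH1
Op 2: best P0=NH0 P1=- P2=NH1
Op 3: best P0=NH0 P1=- P2=NH1
Op 4: best P0=- P1=- P2=NH1
Op 5: best P0=- P1=- P2=-
Op 6: best P0=- P1=NH4 P2=-
Op 7: best P0=NH1 P1=NH4 P2=-
Op 8: best P0=- P1=NH4 P2=-
Op 9: best P0=- P1=NH0 P2=-
Op 10: best P0=- P1=NH1 P2=-

Answer: P0:- P1:NH1 P2:-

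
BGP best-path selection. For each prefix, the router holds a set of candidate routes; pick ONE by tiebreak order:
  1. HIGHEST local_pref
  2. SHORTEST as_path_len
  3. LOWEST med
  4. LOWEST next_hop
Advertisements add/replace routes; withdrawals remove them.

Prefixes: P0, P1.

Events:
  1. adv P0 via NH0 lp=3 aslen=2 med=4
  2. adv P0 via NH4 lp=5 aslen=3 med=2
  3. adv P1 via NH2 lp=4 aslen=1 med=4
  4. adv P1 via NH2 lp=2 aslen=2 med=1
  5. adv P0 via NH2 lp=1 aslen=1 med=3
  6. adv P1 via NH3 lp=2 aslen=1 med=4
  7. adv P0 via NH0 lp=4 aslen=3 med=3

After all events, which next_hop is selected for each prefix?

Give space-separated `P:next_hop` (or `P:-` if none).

Op 1: best P0=NH0 P1=-
Op 2: best P0=NH4 P1=-
Op 3: best P0=NH4 P1=NH2
Op 4: best P0=NH4 P1=NH2
Op 5: best P0=NH4 P1=NH2
Op 6: best P0=NH4 P1=NH3
Op 7: best P0=NH4 P1=NH3

Answer: P0:NH4 P1:NH3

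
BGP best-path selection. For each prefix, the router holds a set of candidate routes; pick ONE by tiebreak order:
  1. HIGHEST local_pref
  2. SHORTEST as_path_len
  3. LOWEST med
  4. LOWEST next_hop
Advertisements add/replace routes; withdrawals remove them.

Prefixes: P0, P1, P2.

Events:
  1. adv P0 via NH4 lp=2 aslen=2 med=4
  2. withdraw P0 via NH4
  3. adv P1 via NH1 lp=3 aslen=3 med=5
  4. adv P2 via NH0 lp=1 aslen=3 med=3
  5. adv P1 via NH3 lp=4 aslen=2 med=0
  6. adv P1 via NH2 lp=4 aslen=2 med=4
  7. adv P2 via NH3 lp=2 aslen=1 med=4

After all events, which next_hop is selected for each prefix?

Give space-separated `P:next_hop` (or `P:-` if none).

Op 1: best P0=NH4 P1=- P2=-
Op 2: best P0=- P1=- P2=-
Op 3: best P0=- P1=NH1 P2=-
Op 4: best P0=- P1=NH1 P2=NH0
Op 5: best P0=- P1=NH3 P2=NH0
Op 6: best P0=- P1=NH3 P2=NH0
Op 7: best P0=- P1=NH3 P2=NH3

Answer: P0:- P1:NH3 P2:NH3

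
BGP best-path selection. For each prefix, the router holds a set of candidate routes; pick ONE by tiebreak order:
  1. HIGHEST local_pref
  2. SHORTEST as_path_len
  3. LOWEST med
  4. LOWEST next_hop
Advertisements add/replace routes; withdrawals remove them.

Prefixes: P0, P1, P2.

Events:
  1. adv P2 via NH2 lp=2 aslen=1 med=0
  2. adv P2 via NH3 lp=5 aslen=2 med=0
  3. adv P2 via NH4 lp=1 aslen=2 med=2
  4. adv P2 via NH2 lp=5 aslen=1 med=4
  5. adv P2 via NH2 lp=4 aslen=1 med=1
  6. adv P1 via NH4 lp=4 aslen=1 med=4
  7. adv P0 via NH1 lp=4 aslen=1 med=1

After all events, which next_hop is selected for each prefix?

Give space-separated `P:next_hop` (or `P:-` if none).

Answer: P0:NH1 P1:NH4 P2:NH3

Derivation:
Op 1: best P0=- P1=- P2=NH2
Op 2: best P0=- P1=- P2=NH3
Op 3: best P0=- P1=- P2=NH3
Op 4: best P0=- P1=- P2=NH2
Op 5: best P0=- P1=- P2=NH3
Op 6: best P0=- P1=NH4 P2=NH3
Op 7: best P0=NH1 P1=NH4 P2=NH3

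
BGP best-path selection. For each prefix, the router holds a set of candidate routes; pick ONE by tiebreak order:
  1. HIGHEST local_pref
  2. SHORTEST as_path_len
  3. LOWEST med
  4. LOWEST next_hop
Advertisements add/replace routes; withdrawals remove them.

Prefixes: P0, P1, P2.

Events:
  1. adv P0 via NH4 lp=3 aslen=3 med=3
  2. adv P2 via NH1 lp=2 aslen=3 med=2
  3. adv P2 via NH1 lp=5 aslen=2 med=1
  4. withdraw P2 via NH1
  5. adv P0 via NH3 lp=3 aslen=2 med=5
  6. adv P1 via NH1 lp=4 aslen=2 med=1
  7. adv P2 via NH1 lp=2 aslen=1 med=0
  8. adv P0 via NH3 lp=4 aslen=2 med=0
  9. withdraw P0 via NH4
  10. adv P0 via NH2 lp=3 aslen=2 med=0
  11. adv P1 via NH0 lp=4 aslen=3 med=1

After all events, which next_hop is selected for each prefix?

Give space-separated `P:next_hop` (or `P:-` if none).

Answer: P0:NH3 P1:NH1 P2:NH1

Derivation:
Op 1: best P0=NH4 P1=- P2=-
Op 2: best P0=NH4 P1=- P2=NH1
Op 3: best P0=NH4 P1=- P2=NH1
Op 4: best P0=NH4 P1=- P2=-
Op 5: best P0=NH3 P1=- P2=-
Op 6: best P0=NH3 P1=NH1 P2=-
Op 7: best P0=NH3 P1=NH1 P2=NH1
Op 8: best P0=NH3 P1=NH1 P2=NH1
Op 9: best P0=NH3 P1=NH1 P2=NH1
Op 10: best P0=NH3 P1=NH1 P2=NH1
Op 11: best P0=NH3 P1=NH1 P2=NH1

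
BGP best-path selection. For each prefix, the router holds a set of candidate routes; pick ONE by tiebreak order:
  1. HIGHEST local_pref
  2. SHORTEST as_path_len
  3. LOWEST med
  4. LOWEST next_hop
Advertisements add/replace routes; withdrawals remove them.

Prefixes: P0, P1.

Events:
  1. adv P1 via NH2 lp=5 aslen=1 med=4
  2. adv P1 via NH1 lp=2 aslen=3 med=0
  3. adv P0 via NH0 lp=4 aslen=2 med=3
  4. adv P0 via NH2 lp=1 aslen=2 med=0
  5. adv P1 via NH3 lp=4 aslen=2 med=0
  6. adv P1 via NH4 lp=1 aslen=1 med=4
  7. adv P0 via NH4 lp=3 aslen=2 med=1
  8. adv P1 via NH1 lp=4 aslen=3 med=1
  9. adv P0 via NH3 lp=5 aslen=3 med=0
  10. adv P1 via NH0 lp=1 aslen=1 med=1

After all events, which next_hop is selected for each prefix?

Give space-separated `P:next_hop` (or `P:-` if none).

Answer: P0:NH3 P1:NH2

Derivation:
Op 1: best P0=- P1=NH2
Op 2: best P0=- P1=NH2
Op 3: best P0=NH0 P1=NH2
Op 4: best P0=NH0 P1=NH2
Op 5: best P0=NH0 P1=NH2
Op 6: best P0=NH0 P1=NH2
Op 7: best P0=NH0 P1=NH2
Op 8: best P0=NH0 P1=NH2
Op 9: best P0=NH3 P1=NH2
Op 10: best P0=NH3 P1=NH2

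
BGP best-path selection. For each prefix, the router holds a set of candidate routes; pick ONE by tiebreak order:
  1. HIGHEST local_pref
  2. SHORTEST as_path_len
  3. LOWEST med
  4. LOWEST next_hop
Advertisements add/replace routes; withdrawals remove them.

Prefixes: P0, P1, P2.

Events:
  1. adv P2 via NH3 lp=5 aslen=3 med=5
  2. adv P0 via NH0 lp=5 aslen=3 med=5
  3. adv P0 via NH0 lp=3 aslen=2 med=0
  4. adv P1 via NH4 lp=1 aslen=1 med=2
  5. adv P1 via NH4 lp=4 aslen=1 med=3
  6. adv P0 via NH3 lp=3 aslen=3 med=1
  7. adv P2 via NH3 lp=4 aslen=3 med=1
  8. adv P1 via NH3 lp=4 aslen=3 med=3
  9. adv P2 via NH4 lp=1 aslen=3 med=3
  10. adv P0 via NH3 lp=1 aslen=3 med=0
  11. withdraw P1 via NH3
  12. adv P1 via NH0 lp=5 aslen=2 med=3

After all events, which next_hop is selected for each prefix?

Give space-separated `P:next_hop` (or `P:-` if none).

Op 1: best P0=- P1=- P2=NH3
Op 2: best P0=NH0 P1=- P2=NH3
Op 3: best P0=NH0 P1=- P2=NH3
Op 4: best P0=NH0 P1=NH4 P2=NH3
Op 5: best P0=NH0 P1=NH4 P2=NH3
Op 6: best P0=NH0 P1=NH4 P2=NH3
Op 7: best P0=NH0 P1=NH4 P2=NH3
Op 8: best P0=NH0 P1=NH4 P2=NH3
Op 9: best P0=NH0 P1=NH4 P2=NH3
Op 10: best P0=NH0 P1=NH4 P2=NH3
Op 11: best P0=NH0 P1=NH4 P2=NH3
Op 12: best P0=NH0 P1=NH0 P2=NH3

Answer: P0:NH0 P1:NH0 P2:NH3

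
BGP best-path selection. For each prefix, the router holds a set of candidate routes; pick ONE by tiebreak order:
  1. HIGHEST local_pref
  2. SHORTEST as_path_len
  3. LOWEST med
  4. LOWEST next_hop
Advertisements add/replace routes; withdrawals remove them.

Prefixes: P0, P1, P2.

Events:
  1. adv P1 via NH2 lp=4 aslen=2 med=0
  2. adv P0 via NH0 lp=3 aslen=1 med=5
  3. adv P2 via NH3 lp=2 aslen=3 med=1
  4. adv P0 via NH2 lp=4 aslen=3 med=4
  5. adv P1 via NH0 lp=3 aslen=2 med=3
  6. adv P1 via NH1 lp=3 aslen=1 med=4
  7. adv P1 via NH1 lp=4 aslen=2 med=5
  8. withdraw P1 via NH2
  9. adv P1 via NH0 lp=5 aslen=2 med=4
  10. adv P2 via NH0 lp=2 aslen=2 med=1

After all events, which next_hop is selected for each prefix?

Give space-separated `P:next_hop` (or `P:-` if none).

Answer: P0:NH2 P1:NH0 P2:NH0

Derivation:
Op 1: best P0=- P1=NH2 P2=-
Op 2: best P0=NH0 P1=NH2 P2=-
Op 3: best P0=NH0 P1=NH2 P2=NH3
Op 4: best P0=NH2 P1=NH2 P2=NH3
Op 5: best P0=NH2 P1=NH2 P2=NH3
Op 6: best P0=NH2 P1=NH2 P2=NH3
Op 7: best P0=NH2 P1=NH2 P2=NH3
Op 8: best P0=NH2 P1=NH1 P2=NH3
Op 9: best P0=NH2 P1=NH0 P2=NH3
Op 10: best P0=NH2 P1=NH0 P2=NH0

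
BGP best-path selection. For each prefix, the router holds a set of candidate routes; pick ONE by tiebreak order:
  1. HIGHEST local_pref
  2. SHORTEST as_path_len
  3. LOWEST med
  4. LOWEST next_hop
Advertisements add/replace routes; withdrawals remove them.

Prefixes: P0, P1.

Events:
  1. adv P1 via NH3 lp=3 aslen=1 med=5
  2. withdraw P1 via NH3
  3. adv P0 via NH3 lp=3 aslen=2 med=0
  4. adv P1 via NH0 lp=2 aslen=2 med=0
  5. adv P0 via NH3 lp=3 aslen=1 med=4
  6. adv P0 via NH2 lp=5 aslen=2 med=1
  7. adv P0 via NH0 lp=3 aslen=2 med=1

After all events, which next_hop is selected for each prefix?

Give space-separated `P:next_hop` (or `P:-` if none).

Answer: P0:NH2 P1:NH0

Derivation:
Op 1: best P0=- P1=NH3
Op 2: best P0=- P1=-
Op 3: best P0=NH3 P1=-
Op 4: best P0=NH3 P1=NH0
Op 5: best P0=NH3 P1=NH0
Op 6: best P0=NH2 P1=NH0
Op 7: best P0=NH2 P1=NH0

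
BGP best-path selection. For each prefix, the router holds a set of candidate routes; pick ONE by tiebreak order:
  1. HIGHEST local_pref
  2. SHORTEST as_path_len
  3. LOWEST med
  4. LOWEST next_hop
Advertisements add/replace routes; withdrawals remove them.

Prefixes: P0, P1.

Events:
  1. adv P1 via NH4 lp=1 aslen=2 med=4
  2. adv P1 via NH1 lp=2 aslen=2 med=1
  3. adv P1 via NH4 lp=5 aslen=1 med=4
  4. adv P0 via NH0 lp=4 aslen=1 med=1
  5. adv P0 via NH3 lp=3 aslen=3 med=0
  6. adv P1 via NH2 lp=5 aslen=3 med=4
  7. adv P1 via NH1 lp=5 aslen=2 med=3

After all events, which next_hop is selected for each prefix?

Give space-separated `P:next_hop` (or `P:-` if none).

Op 1: best P0=- P1=NH4
Op 2: best P0=- P1=NH1
Op 3: best P0=- P1=NH4
Op 4: best P0=NH0 P1=NH4
Op 5: best P0=NH0 P1=NH4
Op 6: best P0=NH0 P1=NH4
Op 7: best P0=NH0 P1=NH4

Answer: P0:NH0 P1:NH4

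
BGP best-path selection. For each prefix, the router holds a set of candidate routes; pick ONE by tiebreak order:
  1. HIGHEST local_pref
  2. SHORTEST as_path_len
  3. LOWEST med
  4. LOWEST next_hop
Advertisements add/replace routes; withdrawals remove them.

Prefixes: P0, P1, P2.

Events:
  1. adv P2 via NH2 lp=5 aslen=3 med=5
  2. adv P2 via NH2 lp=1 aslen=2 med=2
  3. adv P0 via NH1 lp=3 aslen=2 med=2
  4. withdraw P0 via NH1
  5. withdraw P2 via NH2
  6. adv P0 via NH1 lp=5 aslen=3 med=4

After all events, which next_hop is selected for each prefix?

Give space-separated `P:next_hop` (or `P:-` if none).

Op 1: best P0=- P1=- P2=NH2
Op 2: best P0=- P1=- P2=NH2
Op 3: best P0=NH1 P1=- P2=NH2
Op 4: best P0=- P1=- P2=NH2
Op 5: best P0=- P1=- P2=-
Op 6: best P0=NH1 P1=- P2=-

Answer: P0:NH1 P1:- P2:-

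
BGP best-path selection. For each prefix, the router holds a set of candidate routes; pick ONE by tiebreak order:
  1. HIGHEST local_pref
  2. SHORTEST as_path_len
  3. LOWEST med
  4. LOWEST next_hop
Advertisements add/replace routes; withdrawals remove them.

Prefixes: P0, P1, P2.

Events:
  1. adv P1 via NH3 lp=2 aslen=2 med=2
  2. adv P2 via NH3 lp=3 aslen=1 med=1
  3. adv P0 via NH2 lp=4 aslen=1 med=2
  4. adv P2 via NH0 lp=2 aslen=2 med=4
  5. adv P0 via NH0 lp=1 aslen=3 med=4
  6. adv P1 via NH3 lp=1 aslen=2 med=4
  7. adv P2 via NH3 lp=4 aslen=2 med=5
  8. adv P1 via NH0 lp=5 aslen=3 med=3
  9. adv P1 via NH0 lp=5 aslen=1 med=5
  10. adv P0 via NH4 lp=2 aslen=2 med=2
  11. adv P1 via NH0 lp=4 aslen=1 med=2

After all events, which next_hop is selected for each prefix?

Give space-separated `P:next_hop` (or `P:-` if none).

Answer: P0:NH2 P1:NH0 P2:NH3

Derivation:
Op 1: best P0=- P1=NH3 P2=-
Op 2: best P0=- P1=NH3 P2=NH3
Op 3: best P0=NH2 P1=NH3 P2=NH3
Op 4: best P0=NH2 P1=NH3 P2=NH3
Op 5: best P0=NH2 P1=NH3 P2=NH3
Op 6: best P0=NH2 P1=NH3 P2=NH3
Op 7: best P0=NH2 P1=NH3 P2=NH3
Op 8: best P0=NH2 P1=NH0 P2=NH3
Op 9: best P0=NH2 P1=NH0 P2=NH3
Op 10: best P0=NH2 P1=NH0 P2=NH3
Op 11: best P0=NH2 P1=NH0 P2=NH3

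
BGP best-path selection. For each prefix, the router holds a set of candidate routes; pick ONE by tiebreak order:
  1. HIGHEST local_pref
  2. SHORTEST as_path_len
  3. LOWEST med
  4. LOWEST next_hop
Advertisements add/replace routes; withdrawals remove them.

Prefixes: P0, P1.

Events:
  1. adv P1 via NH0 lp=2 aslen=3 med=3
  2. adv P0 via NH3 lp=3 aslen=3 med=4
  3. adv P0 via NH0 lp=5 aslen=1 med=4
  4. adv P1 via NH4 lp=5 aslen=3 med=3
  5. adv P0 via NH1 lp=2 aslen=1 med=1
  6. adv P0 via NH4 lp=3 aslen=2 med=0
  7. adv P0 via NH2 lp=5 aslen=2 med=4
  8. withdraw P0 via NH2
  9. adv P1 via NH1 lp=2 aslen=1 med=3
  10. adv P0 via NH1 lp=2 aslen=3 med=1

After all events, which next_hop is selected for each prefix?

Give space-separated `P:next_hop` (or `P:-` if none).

Answer: P0:NH0 P1:NH4

Derivation:
Op 1: best P0=- P1=NH0
Op 2: best P0=NH3 P1=NH0
Op 3: best P0=NH0 P1=NH0
Op 4: best P0=NH0 P1=NH4
Op 5: best P0=NH0 P1=NH4
Op 6: best P0=NH0 P1=NH4
Op 7: best P0=NH0 P1=NH4
Op 8: best P0=NH0 P1=NH4
Op 9: best P0=NH0 P1=NH4
Op 10: best P0=NH0 P1=NH4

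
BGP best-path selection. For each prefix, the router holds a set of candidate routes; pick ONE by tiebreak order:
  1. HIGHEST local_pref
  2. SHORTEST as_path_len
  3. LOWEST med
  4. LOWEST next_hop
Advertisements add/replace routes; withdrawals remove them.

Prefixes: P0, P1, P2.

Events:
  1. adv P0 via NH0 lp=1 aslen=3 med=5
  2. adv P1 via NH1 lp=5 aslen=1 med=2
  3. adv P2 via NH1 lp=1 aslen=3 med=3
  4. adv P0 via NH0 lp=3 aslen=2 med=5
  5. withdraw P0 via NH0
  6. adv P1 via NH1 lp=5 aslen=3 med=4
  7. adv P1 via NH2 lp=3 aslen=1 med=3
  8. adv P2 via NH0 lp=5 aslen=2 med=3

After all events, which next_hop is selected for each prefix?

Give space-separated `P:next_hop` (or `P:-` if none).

Answer: P0:- P1:NH1 P2:NH0

Derivation:
Op 1: best P0=NH0 P1=- P2=-
Op 2: best P0=NH0 P1=NH1 P2=-
Op 3: best P0=NH0 P1=NH1 P2=NH1
Op 4: best P0=NH0 P1=NH1 P2=NH1
Op 5: best P0=- P1=NH1 P2=NH1
Op 6: best P0=- P1=NH1 P2=NH1
Op 7: best P0=- P1=NH1 P2=NH1
Op 8: best P0=- P1=NH1 P2=NH0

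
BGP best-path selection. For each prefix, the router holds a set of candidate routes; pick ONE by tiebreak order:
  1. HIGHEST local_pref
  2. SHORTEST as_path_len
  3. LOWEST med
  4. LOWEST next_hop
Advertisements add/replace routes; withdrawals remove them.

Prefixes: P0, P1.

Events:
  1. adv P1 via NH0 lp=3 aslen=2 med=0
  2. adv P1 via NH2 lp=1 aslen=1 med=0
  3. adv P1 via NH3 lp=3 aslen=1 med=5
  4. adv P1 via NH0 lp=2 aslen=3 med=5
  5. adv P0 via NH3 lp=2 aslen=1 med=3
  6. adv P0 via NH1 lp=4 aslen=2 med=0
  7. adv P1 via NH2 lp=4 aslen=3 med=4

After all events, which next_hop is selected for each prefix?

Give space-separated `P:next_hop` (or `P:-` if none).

Answer: P0:NH1 P1:NH2

Derivation:
Op 1: best P0=- P1=NH0
Op 2: best P0=- P1=NH0
Op 3: best P0=- P1=NH3
Op 4: best P0=- P1=NH3
Op 5: best P0=NH3 P1=NH3
Op 6: best P0=NH1 P1=NH3
Op 7: best P0=NH1 P1=NH2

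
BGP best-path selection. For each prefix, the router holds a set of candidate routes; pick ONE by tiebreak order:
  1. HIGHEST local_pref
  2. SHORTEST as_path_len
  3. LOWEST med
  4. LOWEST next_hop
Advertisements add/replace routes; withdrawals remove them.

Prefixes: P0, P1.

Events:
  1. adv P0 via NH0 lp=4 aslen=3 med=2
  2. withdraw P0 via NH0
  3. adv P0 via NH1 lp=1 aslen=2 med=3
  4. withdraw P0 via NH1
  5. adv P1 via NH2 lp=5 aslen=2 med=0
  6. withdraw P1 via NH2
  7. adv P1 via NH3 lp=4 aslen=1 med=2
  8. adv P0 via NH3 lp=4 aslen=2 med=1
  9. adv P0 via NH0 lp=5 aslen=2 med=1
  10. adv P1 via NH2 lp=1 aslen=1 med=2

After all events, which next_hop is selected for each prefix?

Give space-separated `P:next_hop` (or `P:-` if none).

Answer: P0:NH0 P1:NH3

Derivation:
Op 1: best P0=NH0 P1=-
Op 2: best P0=- P1=-
Op 3: best P0=NH1 P1=-
Op 4: best P0=- P1=-
Op 5: best P0=- P1=NH2
Op 6: best P0=- P1=-
Op 7: best P0=- P1=NH3
Op 8: best P0=NH3 P1=NH3
Op 9: best P0=NH0 P1=NH3
Op 10: best P0=NH0 P1=NH3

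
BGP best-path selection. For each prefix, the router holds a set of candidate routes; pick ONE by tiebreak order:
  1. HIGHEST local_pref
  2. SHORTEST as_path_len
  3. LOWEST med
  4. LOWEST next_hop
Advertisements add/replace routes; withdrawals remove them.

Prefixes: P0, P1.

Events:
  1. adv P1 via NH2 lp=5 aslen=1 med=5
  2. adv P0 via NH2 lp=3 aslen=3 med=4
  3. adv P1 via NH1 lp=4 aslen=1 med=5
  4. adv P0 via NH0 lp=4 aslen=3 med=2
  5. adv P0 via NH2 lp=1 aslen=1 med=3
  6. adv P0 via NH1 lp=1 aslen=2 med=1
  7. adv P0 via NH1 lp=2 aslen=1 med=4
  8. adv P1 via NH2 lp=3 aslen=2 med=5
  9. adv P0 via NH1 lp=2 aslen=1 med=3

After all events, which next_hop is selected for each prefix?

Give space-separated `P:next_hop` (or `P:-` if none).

Answer: P0:NH0 P1:NH1

Derivation:
Op 1: best P0=- P1=NH2
Op 2: best P0=NH2 P1=NH2
Op 3: best P0=NH2 P1=NH2
Op 4: best P0=NH0 P1=NH2
Op 5: best P0=NH0 P1=NH2
Op 6: best P0=NH0 P1=NH2
Op 7: best P0=NH0 P1=NH2
Op 8: best P0=NH0 P1=NH1
Op 9: best P0=NH0 P1=NH1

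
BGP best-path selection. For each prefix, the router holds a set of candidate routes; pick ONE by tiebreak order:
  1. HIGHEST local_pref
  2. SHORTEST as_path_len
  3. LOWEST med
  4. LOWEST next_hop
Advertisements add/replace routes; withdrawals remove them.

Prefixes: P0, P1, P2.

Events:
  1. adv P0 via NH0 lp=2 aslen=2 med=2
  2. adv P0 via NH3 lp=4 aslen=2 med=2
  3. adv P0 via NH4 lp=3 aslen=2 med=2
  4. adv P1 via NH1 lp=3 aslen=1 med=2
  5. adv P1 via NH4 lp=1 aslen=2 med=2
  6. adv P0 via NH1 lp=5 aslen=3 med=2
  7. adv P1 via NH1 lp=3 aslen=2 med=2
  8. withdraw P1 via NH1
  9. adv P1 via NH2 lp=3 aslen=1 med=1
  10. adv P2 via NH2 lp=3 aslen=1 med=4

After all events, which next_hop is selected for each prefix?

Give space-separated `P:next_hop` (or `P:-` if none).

Answer: P0:NH1 P1:NH2 P2:NH2

Derivation:
Op 1: best P0=NH0 P1=- P2=-
Op 2: best P0=NH3 P1=- P2=-
Op 3: best P0=NH3 P1=- P2=-
Op 4: best P0=NH3 P1=NH1 P2=-
Op 5: best P0=NH3 P1=NH1 P2=-
Op 6: best P0=NH1 P1=NH1 P2=-
Op 7: best P0=NH1 P1=NH1 P2=-
Op 8: best P0=NH1 P1=NH4 P2=-
Op 9: best P0=NH1 P1=NH2 P2=-
Op 10: best P0=NH1 P1=NH2 P2=NH2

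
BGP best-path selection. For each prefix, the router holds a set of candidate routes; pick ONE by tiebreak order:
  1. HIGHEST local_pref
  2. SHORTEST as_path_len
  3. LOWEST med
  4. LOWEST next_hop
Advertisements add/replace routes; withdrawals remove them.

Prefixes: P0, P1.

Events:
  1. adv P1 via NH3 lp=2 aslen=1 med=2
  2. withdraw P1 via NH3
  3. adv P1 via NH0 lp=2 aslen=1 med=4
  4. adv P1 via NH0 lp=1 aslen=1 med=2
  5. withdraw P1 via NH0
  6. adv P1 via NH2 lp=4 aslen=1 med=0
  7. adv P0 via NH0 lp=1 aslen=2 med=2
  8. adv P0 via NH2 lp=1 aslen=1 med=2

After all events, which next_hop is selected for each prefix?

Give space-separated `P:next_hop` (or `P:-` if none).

Op 1: best P0=- P1=NH3
Op 2: best P0=- P1=-
Op 3: best P0=- P1=NH0
Op 4: best P0=- P1=NH0
Op 5: best P0=- P1=-
Op 6: best P0=- P1=NH2
Op 7: best P0=NH0 P1=NH2
Op 8: best P0=NH2 P1=NH2

Answer: P0:NH2 P1:NH2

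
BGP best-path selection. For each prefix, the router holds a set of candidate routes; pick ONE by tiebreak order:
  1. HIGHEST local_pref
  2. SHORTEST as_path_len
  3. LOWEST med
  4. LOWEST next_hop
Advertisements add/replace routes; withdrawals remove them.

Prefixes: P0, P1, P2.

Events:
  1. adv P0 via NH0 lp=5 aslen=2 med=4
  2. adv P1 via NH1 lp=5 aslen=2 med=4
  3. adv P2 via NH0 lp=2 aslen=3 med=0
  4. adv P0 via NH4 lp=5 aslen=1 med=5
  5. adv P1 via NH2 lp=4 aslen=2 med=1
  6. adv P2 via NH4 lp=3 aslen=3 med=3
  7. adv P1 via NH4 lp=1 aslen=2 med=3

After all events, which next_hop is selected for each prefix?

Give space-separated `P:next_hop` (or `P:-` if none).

Answer: P0:NH4 P1:NH1 P2:NH4

Derivation:
Op 1: best P0=NH0 P1=- P2=-
Op 2: best P0=NH0 P1=NH1 P2=-
Op 3: best P0=NH0 P1=NH1 P2=NH0
Op 4: best P0=NH4 P1=NH1 P2=NH0
Op 5: best P0=NH4 P1=NH1 P2=NH0
Op 6: best P0=NH4 P1=NH1 P2=NH4
Op 7: best P0=NH4 P1=NH1 P2=NH4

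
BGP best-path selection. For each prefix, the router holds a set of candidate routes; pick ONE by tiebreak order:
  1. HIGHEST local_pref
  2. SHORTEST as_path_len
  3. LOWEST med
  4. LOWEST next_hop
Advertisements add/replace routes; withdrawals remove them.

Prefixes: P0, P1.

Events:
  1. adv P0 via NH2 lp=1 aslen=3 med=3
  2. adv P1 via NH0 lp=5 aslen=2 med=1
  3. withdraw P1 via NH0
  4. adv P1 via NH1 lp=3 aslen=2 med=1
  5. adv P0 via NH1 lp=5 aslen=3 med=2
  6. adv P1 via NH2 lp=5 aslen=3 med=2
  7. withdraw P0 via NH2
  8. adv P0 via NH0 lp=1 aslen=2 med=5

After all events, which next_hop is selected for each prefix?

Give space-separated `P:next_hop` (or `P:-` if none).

Op 1: best P0=NH2 P1=-
Op 2: best P0=NH2 P1=NH0
Op 3: best P0=NH2 P1=-
Op 4: best P0=NH2 P1=NH1
Op 5: best P0=NH1 P1=NH1
Op 6: best P0=NH1 P1=NH2
Op 7: best P0=NH1 P1=NH2
Op 8: best P0=NH1 P1=NH2

Answer: P0:NH1 P1:NH2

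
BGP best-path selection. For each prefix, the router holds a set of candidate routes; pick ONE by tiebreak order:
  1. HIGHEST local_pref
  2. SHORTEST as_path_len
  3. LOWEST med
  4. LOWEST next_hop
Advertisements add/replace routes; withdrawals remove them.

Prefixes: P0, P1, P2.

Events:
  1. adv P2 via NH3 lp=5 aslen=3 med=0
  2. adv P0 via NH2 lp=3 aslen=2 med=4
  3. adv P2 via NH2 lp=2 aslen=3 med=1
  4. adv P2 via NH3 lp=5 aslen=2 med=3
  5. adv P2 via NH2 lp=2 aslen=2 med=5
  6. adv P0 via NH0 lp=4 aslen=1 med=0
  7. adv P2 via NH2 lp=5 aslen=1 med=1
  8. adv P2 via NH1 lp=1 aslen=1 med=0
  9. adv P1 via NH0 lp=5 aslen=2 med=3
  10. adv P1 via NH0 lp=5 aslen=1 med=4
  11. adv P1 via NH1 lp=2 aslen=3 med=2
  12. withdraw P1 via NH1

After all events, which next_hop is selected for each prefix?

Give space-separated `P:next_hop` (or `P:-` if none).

Answer: P0:NH0 P1:NH0 P2:NH2

Derivation:
Op 1: best P0=- P1=- P2=NH3
Op 2: best P0=NH2 P1=- P2=NH3
Op 3: best P0=NH2 P1=- P2=NH3
Op 4: best P0=NH2 P1=- P2=NH3
Op 5: best P0=NH2 P1=- P2=NH3
Op 6: best P0=NH0 P1=- P2=NH3
Op 7: best P0=NH0 P1=- P2=NH2
Op 8: best P0=NH0 P1=- P2=NH2
Op 9: best P0=NH0 P1=NH0 P2=NH2
Op 10: best P0=NH0 P1=NH0 P2=NH2
Op 11: best P0=NH0 P1=NH0 P2=NH2
Op 12: best P0=NH0 P1=NH0 P2=NH2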